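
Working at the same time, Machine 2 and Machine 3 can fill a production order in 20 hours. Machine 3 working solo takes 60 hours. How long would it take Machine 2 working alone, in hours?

30 hours

Combined rate is 1/20 per hour.
Known contribution: 1/60 per hour.
So Machine 2's rate is 1/20 − 1/60 = 1/30, meaning 30 hours alone.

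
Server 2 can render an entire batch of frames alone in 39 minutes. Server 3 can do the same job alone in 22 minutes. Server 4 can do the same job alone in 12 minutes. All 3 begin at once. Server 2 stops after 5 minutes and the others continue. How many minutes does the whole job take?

In the first 5 minutes the combined rate is 265/1716, so 1325/1716 of the job is done, leaving 391/1716.
After Server 2 leaves the rate is 17/132 per minute; the remaining 391/1716 takes 23/13 minutes.
Total = 5 + 23/13 = 88/13 minutes.

88/13 minutes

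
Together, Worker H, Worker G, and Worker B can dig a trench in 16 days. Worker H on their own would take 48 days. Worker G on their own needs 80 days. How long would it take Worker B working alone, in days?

Combined rate is 1/16 per day.
Known contribution: 1/48 + 1/80 = (5 + 3)/240 = 8/240 = 1/30 per day.
So Worker B's rate is 1/16 − 1/30 = 7/240, meaning 240/7 days alone.

240/7 days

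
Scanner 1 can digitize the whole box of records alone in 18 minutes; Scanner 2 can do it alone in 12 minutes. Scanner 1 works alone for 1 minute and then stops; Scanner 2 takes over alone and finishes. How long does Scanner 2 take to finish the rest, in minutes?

34/3 minutes

In 1 minute Scanner 1 does 1/18 of the job, leaving 17/18.
Scanner 2 works at 1/12 per minute, so finishing takes 17/18 ÷ 1/12 = 34/3 minutes.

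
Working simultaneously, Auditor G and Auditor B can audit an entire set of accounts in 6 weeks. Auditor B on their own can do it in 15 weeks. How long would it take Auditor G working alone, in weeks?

10 weeks

Combined rate is 1/6 per week.
Known contribution: 1/15 per week.
So Auditor G's rate is 1/6 − 1/15 = 1/10, meaning 10 weeks alone.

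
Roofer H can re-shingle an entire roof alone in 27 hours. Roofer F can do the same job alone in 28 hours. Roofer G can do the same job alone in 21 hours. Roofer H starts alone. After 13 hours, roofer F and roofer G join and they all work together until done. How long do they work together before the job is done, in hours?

56/13 hours

In the first 13 hours roofer H alone does 13/27 of the job, leaving 14/27.
Once everyone is working, combined rate: 1/27 + 1/28 + 1/21 = (28 + 27 + 36)/756 = 91/756 = 13/108 per hour.
Remaining 14/27 at 13/108 per hour takes 56/13 hours.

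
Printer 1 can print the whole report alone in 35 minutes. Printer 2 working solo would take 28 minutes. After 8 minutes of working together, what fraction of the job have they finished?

18/35

Combined rate: 1/35 + 1/28 = (4 + 5)/140 = 9/140 per minute.
In 8 minutes they complete 8·9/140 = 18/35 of the job.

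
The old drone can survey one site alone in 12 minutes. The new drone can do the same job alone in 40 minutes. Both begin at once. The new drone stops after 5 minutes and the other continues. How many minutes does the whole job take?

In the first 5 minutes the combined rate is 13/120, so 13/24 of the job is done, leaving 11/24.
After the new drone leaves the rate is 1/12 per minute; the remaining 11/24 takes 11/2 minutes.
Total = 5 + 11/2 = 21/2 minutes.

21/2 minutes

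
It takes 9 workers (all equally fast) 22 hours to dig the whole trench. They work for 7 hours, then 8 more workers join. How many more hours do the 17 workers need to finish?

One worker does 1/198 of the job per hour.
After 7 hours with 9 workers, 7/22 is done (15/22 left).
With 17 workers the rate is 17/198, so the rest takes 15/22 ÷ 17/198 = 135/17 hours.

135/17 hours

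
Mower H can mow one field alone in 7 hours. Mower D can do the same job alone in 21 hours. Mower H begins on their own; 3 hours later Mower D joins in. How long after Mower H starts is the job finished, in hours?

6 hours

In the first 3 hours Mower H alone does 3/7 of the job, leaving 4/7.
Once everyone is working, combined rate: 1/7 + 1/21 = (3 + 1)/21 = 4/21 per hour.
Remaining 4/7 at 4/21 per hour takes 3 hours.
Total from the start = 3 + 3 = 6 hours.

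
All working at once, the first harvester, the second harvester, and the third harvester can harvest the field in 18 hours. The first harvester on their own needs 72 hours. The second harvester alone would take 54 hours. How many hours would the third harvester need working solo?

216/5 hours

Combined rate is 1/18 per hour.
Known contribution: 1/72 + 1/54 = (3 + 4)/216 = 7/216 per hour.
So the third harvester's rate is 1/18 − 7/216 = 5/216, meaning 216/5 hours alone.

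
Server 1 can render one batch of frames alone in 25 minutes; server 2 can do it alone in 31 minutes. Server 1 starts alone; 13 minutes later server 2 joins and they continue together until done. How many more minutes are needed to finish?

In 13 minutes server 1 does 13/25 of the job, leaving 12/25.
Server 1 and server 2 together work at 56/775 per minute, so finishing takes 12/25 ÷ 56/775 = 93/14 minutes.

93/14 minutes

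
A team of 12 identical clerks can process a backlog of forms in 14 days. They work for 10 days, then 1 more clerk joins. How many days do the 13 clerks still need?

One clerk does 1/168 of the job per day.
After 10 days with 12 clerks, 5/7 is done (2/7 left).
With 13 clerks the rate is 13/168, so the rest takes 2/7 ÷ 13/168 = 48/13 days.

48/13 days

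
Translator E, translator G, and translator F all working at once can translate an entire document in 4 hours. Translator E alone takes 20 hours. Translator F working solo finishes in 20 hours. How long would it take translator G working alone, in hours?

Combined rate is 1/4 per hour.
Known contribution: 1/20 + 1/20 = (1 + 1)/20 = 2/20 = 1/10 per hour.
So translator G's rate is 1/4 − 1/10 = 3/20, meaning 20/3 hours alone.

20/3 hours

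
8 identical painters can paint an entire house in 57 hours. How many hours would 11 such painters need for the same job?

Total work is 8·57 = 456 painter-hours.
With 11 painters: 456/11 hours.

456/11 hours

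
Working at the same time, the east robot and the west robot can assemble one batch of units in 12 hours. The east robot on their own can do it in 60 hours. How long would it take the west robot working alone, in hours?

15 hours

Combined rate is 1/12 per hour.
Known contribution: 1/60 per hour.
So the west robot's rate is 1/12 − 1/60 = 1/15, meaning 15 hours alone.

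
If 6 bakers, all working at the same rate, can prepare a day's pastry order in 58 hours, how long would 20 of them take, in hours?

87/5 hours

Total work is 6·58 = 348 baker-hours.
With 20 bakers: 348/20 = 87/5 hours.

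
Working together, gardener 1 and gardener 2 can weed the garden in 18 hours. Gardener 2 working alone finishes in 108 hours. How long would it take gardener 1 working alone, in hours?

Combined rate is 1/18 per hour.
Known contribution: 1/108 per hour.
So gardener 1's rate is 1/18 − 1/108 = 5/108, meaning 108/5 hours alone.

108/5 hours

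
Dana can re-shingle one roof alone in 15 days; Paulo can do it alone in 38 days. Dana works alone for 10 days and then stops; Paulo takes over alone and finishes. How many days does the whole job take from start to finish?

68/3 days

In 10 days Dana does 10/15 = 2/3 of the job, leaving 1/3.
Paulo works at 1/38 per day, so finishing takes 1/3 ÷ 1/38 = 38/3 days.
Total time = 10 + 38/3 = 68/3 days.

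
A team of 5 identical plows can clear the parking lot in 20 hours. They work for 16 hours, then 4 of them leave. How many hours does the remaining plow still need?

One plow does 1/100 of the job per hour.
After 16 hours with 5 plows, 4/5 is done (1/5 left).
With 1 plow the rate is 1/100, so the rest takes 1/5 ÷ 1/100 = 20 hours.

20 hours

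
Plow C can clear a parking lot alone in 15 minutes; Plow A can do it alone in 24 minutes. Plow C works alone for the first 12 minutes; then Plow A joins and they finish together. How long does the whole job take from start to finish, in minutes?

In 12 minutes Plow C does 12/15 = 4/5 of the job, leaving 1/5.
Plow C and Plow A together work at 13/120 per minute, so finishing takes 1/5 ÷ 13/120 = 24/13 minutes.
Total time = 12 + 24/13 = 180/13 minutes.

180/13 minutes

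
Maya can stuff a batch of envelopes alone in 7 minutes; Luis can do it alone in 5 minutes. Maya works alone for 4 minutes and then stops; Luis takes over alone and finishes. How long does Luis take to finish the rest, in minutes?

In 4 minutes Maya does 4/7 of the job, leaving 3/7.
Luis works at 1/5 per minute, so finishing takes 3/7 ÷ 1/5 = 15/7 minutes.

15/7 minutes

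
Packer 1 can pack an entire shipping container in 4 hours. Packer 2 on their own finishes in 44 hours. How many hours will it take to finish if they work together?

11/3 hours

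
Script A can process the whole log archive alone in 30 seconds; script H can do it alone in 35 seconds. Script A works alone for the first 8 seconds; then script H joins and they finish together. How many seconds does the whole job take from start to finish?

258/13 seconds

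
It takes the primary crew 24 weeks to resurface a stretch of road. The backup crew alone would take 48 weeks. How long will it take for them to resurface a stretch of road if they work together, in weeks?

16 weeks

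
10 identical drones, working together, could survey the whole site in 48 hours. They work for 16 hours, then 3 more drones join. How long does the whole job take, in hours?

528/13 hours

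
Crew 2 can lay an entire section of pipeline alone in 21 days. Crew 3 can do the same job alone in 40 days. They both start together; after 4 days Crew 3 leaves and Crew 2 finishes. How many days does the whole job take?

189/10 days

In the first 4 days the combined rate is 61/840, so 61/210 of the job is done, leaving 149/210.
After Crew 3 leaves the rate is 1/21 per day; the remaining 149/210 takes 149/10 days.
Total = 4 + 149/10 = 189/10 days.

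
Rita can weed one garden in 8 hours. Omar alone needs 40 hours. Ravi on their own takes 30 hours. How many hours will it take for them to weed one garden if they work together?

Combined rate: 1/8 + 1/40 + 1/30 = (15 + 3 + 4)/120 = 22/120 = 11/60 per hour.
Time = 1 ÷ (11/60) = 60/11 hours.

60/11 hours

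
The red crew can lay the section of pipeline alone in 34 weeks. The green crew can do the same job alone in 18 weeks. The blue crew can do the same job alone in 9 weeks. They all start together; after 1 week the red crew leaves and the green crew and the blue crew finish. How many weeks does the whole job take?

99/17 weeks

In the first 1 week the combined rate is 10/51, so 10/51 of the job is done, leaving 41/51.
After the red crew leaves the rate is 1/6 per week; the remaining 41/51 takes 82/17 weeks.
Total = 1 + 82/17 = 99/17 weeks.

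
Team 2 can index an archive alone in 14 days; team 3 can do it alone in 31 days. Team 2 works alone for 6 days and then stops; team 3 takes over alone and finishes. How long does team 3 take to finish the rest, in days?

In 6 days team 2 does 6/14 = 3/7 of the job, leaving 4/7.
Team 3 works at 1/31 per day, so finishing takes 4/7 ÷ 1/31 = 124/7 days.

124/7 days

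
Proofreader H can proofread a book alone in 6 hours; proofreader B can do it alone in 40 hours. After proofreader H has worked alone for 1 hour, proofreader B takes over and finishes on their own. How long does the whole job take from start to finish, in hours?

103/3 hours

In 1 hour proofreader H does 1/6 of the job, leaving 5/6.
Proofreader B works at 1/40 per hour, so finishing takes 5/6 ÷ 1/40 = 100/3 hours.
Total time = 1 + 100/3 = 103/3 hours.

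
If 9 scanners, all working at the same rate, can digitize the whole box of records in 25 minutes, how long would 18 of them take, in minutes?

25/2 minutes

Total work is 9·25 = 225 scanner-minutes.
With 18 scanners: 225/18 = 25/2 minutes.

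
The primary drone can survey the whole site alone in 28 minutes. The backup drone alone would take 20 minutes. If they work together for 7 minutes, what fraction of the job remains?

Combined rate: 1/28 + 1/20 = (5 + 7)/140 = 12/140 = 3/35 per minute.
In 7 minutes they complete 7·3/35 = 3/5 of the job.
So 2/5 remains.

2/5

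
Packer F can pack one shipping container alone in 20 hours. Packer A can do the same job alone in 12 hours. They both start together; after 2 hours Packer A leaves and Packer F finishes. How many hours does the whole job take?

In the first 2 hours the combined rate is 2/15, so 4/15 of the job is done, leaving 11/15.
After Packer A leaves the rate is 1/20 per hour; the remaining 11/15 takes 44/3 hours.
Total = 2 + 44/3 = 50/3 hours.

50/3 hours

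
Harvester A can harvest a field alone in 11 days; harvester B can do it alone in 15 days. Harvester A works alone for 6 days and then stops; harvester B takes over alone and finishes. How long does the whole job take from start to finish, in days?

In 6 days harvester A does 6/11 of the job, leaving 5/11.
Harvester B works at 1/15 per day, so finishing takes 5/11 ÷ 1/15 = 75/11 days.
Total time = 6 + 75/11 = 141/11 days.

141/11 days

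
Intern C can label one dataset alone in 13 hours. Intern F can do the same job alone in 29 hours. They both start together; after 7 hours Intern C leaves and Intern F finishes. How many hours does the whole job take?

174/13 hours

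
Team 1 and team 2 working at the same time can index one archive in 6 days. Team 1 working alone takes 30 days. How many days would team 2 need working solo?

15/2 days

Combined rate is 1/6 per day.
Known contribution: 1/30 per day.
So team 2's rate is 1/6 − 1/30 = 2/15, meaning 15/2 days alone.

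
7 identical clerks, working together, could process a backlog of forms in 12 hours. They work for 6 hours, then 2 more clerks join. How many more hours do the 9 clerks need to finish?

One clerk does 1/84 of the job per hour.
After 6 hours with 7 clerks, 1/2 is done (1/2 left).
With 9 clerks the rate is 9/84 = 3/28, so the rest takes 1/2 ÷ 3/28 = 14/3 hours.

14/3 hours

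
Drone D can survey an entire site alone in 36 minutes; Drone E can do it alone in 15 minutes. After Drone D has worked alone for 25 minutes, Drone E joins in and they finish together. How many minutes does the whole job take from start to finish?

In 25 minutes Drone D does 25/36 of the job, leaving 11/36.
Drone D and Drone E together work at 17/180 per minute, so finishing takes 11/36 ÷ 17/180 = 55/17 minutes.
Total time = 25 + 55/17 = 480/17 minutes.

480/17 minutes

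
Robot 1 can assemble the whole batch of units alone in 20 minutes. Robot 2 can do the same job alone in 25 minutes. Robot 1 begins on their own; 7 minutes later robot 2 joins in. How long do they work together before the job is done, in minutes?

65/9 minutes

In the first 7 minutes robot 1 alone does 7/20 of the job, leaving 13/20.
Once everyone is working, combined rate: 1/20 + 1/25 = (5 + 4)/100 = 9/100 per minute.
Remaining 13/20 at 9/100 per minute takes 65/9 minutes.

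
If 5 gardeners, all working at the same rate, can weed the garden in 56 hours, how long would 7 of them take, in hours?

40 hours

Total work is 5·56 = 280 gardener-hours.
With 7 gardeners: 280/7 = 40 hours.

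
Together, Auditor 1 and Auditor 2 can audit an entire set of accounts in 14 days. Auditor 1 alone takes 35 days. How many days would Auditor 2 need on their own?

70/3 days

Combined rate is 1/14 per day.
Known contribution: 1/35 per day.
So Auditor 2's rate is 1/14 − 1/35 = 3/70, meaning 70/3 days alone.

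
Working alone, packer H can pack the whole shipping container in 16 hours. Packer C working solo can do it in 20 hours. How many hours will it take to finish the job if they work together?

80/9 hours

With two workers the combined time is the product over the sum: 16·20/(16+20) = 320/36 = 80/9 hours.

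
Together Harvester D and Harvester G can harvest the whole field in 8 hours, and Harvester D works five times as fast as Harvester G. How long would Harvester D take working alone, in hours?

Let Harvester G's rate be r; then Harvester D's rate is 5r, so together (5 + 1)r = 6r = 1/8.
Thus r = 1/48 per hour.
Harvester G alone: 48 hours; Harvester D alone: 48/5 hours.

48/5 hours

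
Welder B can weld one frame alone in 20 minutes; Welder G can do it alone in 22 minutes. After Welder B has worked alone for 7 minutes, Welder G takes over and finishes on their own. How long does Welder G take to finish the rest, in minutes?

143/10 minutes

In 7 minutes Welder B does 7/20 of the job, leaving 13/20.
Welder G works at 1/22 per minute, so finishing takes 13/20 ÷ 1/22 = 143/10 minutes.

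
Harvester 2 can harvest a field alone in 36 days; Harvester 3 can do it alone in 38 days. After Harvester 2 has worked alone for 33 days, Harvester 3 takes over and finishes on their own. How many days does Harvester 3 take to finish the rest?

In 33 days Harvester 2 does 33/36 = 11/12 of the job, leaving 1/12.
Harvester 3 works at 1/38 per day, so finishing takes 1/12 ÷ 1/38 = 19/6 days.

19/6 days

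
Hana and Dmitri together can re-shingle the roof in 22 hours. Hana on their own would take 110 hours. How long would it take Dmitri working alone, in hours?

55/2 hours

Combined rate is 1/22 per hour.
Known contribution: 1/110 per hour.
So Dmitri's rate is 1/22 − 1/110 = 2/55, meaning 55/2 hours alone.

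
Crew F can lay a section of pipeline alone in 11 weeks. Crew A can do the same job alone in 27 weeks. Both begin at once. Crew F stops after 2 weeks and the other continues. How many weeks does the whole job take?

243/11 weeks

In the first 2 weeks the combined rate is 38/297, so 76/297 of the job is done, leaving 221/297.
After crew F leaves the rate is 1/27 per week; the remaining 221/297 takes 221/11 weeks.
Total = 2 + 221/11 = 243/11 weeks.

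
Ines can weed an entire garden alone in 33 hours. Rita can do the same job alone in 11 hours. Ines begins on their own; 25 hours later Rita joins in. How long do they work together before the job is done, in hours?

In the first 25 hours Ines alone does 25/33 of the job, leaving 8/33.
Once everyone is working, combined rate: 1/33 + 1/11 = (1 + 3)/33 = 4/33 per hour.
Remaining 8/33 at 4/33 per hour takes 2 hours.

2 hours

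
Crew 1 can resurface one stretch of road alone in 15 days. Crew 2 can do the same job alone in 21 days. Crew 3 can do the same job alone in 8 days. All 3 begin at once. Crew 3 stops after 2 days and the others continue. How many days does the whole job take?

In the first 2 days the combined rate is 67/280, so 67/140 of the job is done, leaving 73/140.
After Crew 3 leaves the rate is 4/35 per day; the remaining 73/140 takes 73/16 days.
Total = 2 + 73/16 = 105/16 days.

105/16 days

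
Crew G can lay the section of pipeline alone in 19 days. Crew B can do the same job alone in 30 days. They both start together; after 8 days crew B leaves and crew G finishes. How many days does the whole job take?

In the first 8 days the combined rate is 49/570, so 196/285 of the job is done, leaving 89/285.
After crew B leaves the rate is 1/19 per day; the remaining 89/285 takes 89/15 days.
Total = 8 + 89/15 = 209/15 days.

209/15 days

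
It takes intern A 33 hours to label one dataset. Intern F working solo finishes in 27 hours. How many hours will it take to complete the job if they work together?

297/20 hours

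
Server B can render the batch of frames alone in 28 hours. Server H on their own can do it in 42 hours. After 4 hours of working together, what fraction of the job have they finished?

5/21

Combined rate: 1/28 + 1/42 = (3 + 2)/84 = 5/84 per hour.
In 4 hours they complete 4·5/84 = 5/21 of the job.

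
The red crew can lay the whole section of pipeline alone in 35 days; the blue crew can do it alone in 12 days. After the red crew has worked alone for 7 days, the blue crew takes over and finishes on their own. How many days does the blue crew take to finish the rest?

48/5 days

In 7 days the red crew does 7/35 = 1/5 of the job, leaving 4/5.
The blue crew works at 1/12 per day, so finishing takes 4/5 ÷ 1/12 = 48/5 days.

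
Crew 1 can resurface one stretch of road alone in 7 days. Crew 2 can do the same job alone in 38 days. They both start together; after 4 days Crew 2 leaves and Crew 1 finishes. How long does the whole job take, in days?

In the first 4 days the combined rate is 45/266, so 90/133 of the job is done, leaving 43/133.
After Crew 2 leaves the rate is 1/7 per day; the remaining 43/133 takes 43/19 days.
Total = 4 + 43/19 = 119/19 days.

119/19 days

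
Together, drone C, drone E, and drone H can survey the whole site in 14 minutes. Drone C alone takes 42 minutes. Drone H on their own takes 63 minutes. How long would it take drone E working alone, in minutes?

63/2 minutes

Combined rate is 1/14 per minute.
Known contribution: 1/42 + 1/63 = (3 + 2)/126 = 5/126 per minute.
So drone E's rate is 1/14 − 5/126 = 2/63, meaning 63/2 minutes alone.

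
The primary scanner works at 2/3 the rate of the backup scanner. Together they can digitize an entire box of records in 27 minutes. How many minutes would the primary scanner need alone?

Let the backup scanner's rate be r; then the primary scanner's rate is (2/3)r, so together (2/3 + 1)r = (5/3)r = 1/27.
Thus r = 1/45 per minute.
The backup scanner alone: 45 minutes; the primary scanner alone: 135/2 minutes.

135/2 minutes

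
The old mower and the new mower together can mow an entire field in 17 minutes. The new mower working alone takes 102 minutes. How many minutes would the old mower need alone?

Combined rate is 1/17 per minute.
Known contribution: 1/102 per minute.
So the old mower's rate is 1/17 − 1/102 = 5/102, meaning 102/5 minutes alone.

102/5 minutes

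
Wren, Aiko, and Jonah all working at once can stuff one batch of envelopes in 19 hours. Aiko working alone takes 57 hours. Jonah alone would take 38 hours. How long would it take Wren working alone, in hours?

114 hours

Combined rate is 1/19 per hour.
Known contribution: 1/57 + 1/38 = (2 + 3)/114 = 5/114 per hour.
So Wren's rate is 1/19 − 5/114 = 1/114, meaning 114 hours alone.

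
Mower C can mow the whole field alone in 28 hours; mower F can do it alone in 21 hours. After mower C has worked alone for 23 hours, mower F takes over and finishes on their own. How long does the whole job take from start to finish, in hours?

In 23 hours mower C does 23/28 of the job, leaving 5/28.
Mower F works at 1/21 per hour, so finishing takes 5/28 ÷ 1/21 = 15/4 hours.
Total time = 23 + 15/4 = 107/4 hours.

107/4 hours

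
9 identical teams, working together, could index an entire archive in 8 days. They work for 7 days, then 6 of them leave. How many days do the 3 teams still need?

One team does 1/72 of the job per day.
After 7 days with 9 teams, 7/8 is done (1/8 left).
With 3 teams the rate is 3/72 = 1/24, so the rest takes 1/8 ÷ 1/24 = 3 days.

3 days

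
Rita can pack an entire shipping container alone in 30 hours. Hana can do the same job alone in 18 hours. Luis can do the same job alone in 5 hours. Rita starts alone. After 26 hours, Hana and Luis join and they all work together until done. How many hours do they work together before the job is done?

In the first 26 hours Rita alone does 26/30 = 13/15 of the job, leaving 2/15.
Once everyone is working, combined rate: 1/30 + 1/18 + 1/5 = (3 + 5 + 18)/90 = 26/90 = 13/45 per hour.
Remaining 2/15 at 13/45 per hour takes 6/13 hours.

6/13 hours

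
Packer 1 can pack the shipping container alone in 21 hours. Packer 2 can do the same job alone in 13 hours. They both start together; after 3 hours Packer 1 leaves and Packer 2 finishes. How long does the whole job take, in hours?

In the first 3 hours the combined rate is 34/273, so 34/91 of the job is done, leaving 57/91.
After Packer 1 leaves the rate is 1/13 per hour; the remaining 57/91 takes 57/7 hours.
Total = 3 + 57/7 = 78/7 hours.

78/7 hours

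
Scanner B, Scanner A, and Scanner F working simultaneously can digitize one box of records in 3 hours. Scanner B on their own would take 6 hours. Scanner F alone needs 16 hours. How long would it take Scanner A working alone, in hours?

Combined rate is 1/3 per hour.
Known contribution: 1/6 + 1/16 = (8 + 3)/48 = 11/48 per hour.
So Scanner A's rate is 1/3 − 11/48 = 5/48, meaning 48/5 hours alone.

48/5 hours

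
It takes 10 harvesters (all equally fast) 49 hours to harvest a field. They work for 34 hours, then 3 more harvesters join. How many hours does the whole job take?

One harvester does 1/490 of the job per hour.
After 34 hours with 10 harvesters, 34/49 is done (15/49 left).
With 13 harvesters the rate is 13/490, so the rest takes 15/49 ÷ 13/490 = 150/13 hours.
Total = 34 + 150/13 = 592/13 hours.

592/13 hours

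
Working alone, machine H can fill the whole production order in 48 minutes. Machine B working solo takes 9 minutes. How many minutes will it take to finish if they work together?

144/19 minutes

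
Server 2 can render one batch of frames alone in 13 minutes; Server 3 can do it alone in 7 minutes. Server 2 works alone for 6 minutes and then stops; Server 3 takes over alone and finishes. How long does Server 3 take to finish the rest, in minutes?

In 6 minutes Server 2 does 6/13 of the job, leaving 7/13.
Server 3 works at 1/7 per minute, so finishing takes 7/13 ÷ 1/7 = 49/13 minutes.

49/13 minutes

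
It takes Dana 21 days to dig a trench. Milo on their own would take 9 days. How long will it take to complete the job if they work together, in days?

63/10 days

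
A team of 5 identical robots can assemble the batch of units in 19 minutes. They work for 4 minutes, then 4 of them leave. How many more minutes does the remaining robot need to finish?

75 minutes

One robot does 1/95 of the job per minute.
After 4 minutes with 5 robots, 4/19 is done (15/19 left).
With 1 robot the rate is 1/95, so the rest takes 15/19 ÷ 1/95 = 75 minutes.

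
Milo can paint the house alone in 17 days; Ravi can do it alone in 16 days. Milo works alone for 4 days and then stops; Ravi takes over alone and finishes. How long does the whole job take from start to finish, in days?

In 4 days Milo does 4/17 of the job, leaving 13/17.
Ravi works at 1/16 per day, so finishing takes 13/17 ÷ 1/16 = 208/17 days.
Total time = 4 + 208/17 = 276/17 days.

276/17 days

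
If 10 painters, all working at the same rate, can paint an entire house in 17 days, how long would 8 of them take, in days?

85/4 days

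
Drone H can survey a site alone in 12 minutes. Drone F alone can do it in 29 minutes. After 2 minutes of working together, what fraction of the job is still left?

133/174

Combined rate: 1/12 + 1/29 = (29 + 12)/348 = 41/348 per minute.
In 2 minutes they complete 2·41/348 = 41/174 of the job.
So 133/174 remains.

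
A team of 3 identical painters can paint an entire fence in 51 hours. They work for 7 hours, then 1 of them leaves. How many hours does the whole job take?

73 hours

One painter does 1/153 of the job per hour.
After 7 hours with 3 painters, 7/51 is done (44/51 left).
With 2 painters the rate is 2/153, so the rest takes 44/51 ÷ 2/153 = 66 hours.
Total = 7 + 66 = 73 hours.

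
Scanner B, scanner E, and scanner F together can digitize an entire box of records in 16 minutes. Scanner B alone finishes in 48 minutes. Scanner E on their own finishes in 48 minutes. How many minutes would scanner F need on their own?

48 minutes

Combined rate is 1/16 per minute.
Known contribution: 1/48 + 1/48 = (1 + 1)/48 = 2/48 = 1/24 per minute.
So scanner F's rate is 1/16 − 1/24 = 1/48, meaning 48 minutes alone.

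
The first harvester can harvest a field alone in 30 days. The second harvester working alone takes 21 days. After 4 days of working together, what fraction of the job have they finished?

Combined rate: 1/30 + 1/21 = (7 + 10)/210 = 17/210 per day.
In 4 days they complete 4·17/210 = 34/105 of the job.

34/105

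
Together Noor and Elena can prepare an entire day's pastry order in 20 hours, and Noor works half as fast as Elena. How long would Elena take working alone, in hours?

Let Elena's rate be r; then Noor's rate is (1/2)r, so together (1/2 + 1)r = (3/2)r = 1/20.
Thus r = 1/30 per hour.
Elena alone: 30 hours; Noor alone: 60 hours.

30 hours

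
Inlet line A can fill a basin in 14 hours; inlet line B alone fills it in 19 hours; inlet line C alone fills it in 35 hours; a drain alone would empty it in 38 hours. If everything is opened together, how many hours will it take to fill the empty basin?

Net rate = 1/14 + 1/19 + 1/35 − 1/38 = (95 + 70 + 38 − 35)/1330 = 168/1330 = 12/95 per hour.
Filling time = 1 ÷ (12/95) = 95/12 hours.

95/12 hours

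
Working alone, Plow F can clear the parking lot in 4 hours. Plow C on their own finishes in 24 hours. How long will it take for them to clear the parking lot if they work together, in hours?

24/7 hours

Combined rate: 1/4 + 1/24 = (6 + 1)/24 = 7/24 per hour.
Time = 1 ÷ (7/24) = 24/7 hours.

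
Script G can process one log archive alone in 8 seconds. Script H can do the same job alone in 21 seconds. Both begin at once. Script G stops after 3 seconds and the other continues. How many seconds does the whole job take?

105/8 seconds

In the first 3 seconds the combined rate is 29/168, so 29/56 of the job is done, leaving 27/56.
After Script G leaves the rate is 1/21 per second; the remaining 27/56 takes 81/8 seconds.
Total = 3 + 81/8 = 105/8 seconds.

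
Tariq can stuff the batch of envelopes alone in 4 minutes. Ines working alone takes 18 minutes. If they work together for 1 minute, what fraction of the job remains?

Combined rate: 1/4 + 1/18 = (9 + 2)/36 = 11/36 per minute.
In 1 minute they complete 1·11/36 = 11/36 of the job.
So 25/36 remains.

25/36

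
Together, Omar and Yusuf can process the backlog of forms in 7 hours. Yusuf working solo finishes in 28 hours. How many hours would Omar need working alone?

Combined rate is 1/7 per hour.
Known contribution: 1/28 per hour.
So Omar's rate is 1/7 − 1/28 = 3/28, meaning 28/3 hours alone.

28/3 hours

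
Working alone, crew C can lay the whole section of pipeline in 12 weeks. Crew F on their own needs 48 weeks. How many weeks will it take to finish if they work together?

48/5 weeks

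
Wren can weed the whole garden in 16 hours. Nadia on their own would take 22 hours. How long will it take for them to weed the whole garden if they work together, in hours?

Combined rate: 1/16 + 1/22 = (11 + 8)/176 = 19/176 per hour.
Time = 1 ÷ (19/176) = 176/19 hours.

176/19 hours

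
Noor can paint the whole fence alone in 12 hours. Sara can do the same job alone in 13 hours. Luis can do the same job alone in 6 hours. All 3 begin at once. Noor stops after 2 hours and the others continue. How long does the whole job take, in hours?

65/19 hours

In the first 2 hours the combined rate is 17/52, so 17/26 of the job is done, leaving 9/26.
After Noor leaves the rate is 19/78 per hour; the remaining 9/26 takes 27/19 hours.
Total = 2 + 27/19 = 65/19 hours.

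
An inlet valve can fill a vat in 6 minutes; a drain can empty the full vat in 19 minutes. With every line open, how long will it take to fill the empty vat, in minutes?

Net rate = 1/6 − 1/19 = (19 − 6)/114 = 13/114 per minute.
Filling time = 1 ÷ (13/114) = 114/13 minutes.

114/13 minutes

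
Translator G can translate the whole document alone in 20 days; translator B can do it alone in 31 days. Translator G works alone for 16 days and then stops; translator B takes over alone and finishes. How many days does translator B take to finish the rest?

In 16 days translator G does 16/20 = 4/5 of the job, leaving 1/5.
Translator B works at 1/31 per day, so finishing takes 1/5 ÷ 1/31 = 31/5 days.

31/5 days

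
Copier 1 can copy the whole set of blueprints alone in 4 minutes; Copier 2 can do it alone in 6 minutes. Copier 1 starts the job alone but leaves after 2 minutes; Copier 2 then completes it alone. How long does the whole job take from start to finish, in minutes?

In 2 minutes Copier 1 does 2/4 = 1/2 of the job, leaving 1/2.
Copier 2 works at 1/6 per minute, so finishing takes 1/2 ÷ 1/6 = 3 minutes.
Total time = 2 + 3 = 5 minutes.

5 minutes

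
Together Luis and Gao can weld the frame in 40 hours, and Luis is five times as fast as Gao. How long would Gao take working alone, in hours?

Let Gao's rate be r; then Luis's rate is 5r, so together (5 + 1)r = 6r = 1/40.
Thus r = 1/240 per hour.
Gao alone: 240 hours; Luis alone: 48 hours.

240 hours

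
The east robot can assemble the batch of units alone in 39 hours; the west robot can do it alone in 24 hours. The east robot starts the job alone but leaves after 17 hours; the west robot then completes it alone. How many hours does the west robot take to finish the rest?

176/13 hours

In 17 hours the east robot does 17/39 of the job, leaving 22/39.
The west robot works at 1/24 per hour, so finishing takes 22/39 ÷ 1/24 = 176/13 hours.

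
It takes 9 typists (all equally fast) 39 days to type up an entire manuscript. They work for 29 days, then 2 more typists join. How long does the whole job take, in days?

409/11 days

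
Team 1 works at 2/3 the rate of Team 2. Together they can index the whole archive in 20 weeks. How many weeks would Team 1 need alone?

Let Team 2's rate be r; then Team 1's rate is (2/3)r, so together (2/3 + 1)r = (5/3)r = 1/20.
Thus r = 3/100 per week.
Team 2 alone: 100/3 weeks; Team 1 alone: 50 weeks.

50 weeks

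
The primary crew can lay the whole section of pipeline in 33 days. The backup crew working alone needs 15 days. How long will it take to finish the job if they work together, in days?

With two workers the combined time is the product over the sum: 33·15/(33+15) = 495/48 = 165/16 days.

165/16 days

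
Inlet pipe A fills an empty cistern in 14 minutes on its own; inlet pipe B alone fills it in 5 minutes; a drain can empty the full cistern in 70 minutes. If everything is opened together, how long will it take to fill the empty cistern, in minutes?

Net rate = 1/14 + 1/5 − 1/70 = (5 + 14 − 1)/70 = 18/70 = 9/35 per minute.
Filling time = 1 ÷ (9/35) = 35/9 minutes.

35/9 minutes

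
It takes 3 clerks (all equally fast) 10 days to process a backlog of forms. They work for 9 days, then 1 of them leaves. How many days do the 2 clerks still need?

3/2 days

One clerk does 1/30 of the job per day.
After 9 days with 3 clerks, 9/10 is done (1/10 left).
With 2 clerks the rate is 2/30 = 1/15, so the rest takes 1/10 ÷ 1/15 = 3/2 days.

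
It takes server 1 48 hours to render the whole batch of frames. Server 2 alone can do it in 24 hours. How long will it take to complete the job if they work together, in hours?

With two workers the combined time is the product over the sum: 48·24/(48+24) = 1152/72 = 16 hours.

16 hours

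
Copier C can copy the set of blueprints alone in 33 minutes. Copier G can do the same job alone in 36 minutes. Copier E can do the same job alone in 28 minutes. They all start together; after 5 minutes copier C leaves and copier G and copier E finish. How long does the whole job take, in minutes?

In the first 5 minutes the combined rate is 65/693, so 325/693 of the job is done, leaving 368/693.
After copier C leaves the rate is 4/63 per minute; the remaining 368/693 takes 92/11 minutes.
Total = 5 + 92/11 = 147/11 minutes.

147/11 minutes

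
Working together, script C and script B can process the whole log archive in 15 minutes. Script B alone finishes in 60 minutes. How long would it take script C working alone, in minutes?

20 minutes

Combined rate is 1/15 per minute.
Known contribution: 1/60 per minute.
So script C's rate is 1/15 − 1/60 = 1/20, meaning 20 minutes alone.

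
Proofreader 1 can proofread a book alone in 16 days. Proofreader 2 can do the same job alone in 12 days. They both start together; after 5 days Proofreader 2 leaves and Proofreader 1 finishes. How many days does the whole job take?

In the first 5 days the combined rate is 7/48, so 35/48 of the job is done, leaving 13/48.
After Proofreader 2 leaves the rate is 1/16 per day; the remaining 13/48 takes 13/3 days.
Total = 5 + 13/3 = 28/3 days.

28/3 days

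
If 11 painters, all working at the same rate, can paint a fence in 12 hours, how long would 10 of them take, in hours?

Total work is 11·12 = 132 painter-hours.
With 10 painters: 132/10 = 66/5 hours.

66/5 hours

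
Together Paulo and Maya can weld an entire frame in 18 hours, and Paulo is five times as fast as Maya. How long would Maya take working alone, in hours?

108 hours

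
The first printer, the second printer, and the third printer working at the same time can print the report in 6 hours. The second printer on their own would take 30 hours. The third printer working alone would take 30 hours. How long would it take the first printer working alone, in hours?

10 hours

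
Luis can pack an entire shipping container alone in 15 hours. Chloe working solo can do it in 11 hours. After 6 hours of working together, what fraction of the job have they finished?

Combined rate: 1/15 + 1/11 = (11 + 15)/165 = 26/165 per hour.
In 6 hours they complete 6·26/165 = 52/55 of the job.

52/55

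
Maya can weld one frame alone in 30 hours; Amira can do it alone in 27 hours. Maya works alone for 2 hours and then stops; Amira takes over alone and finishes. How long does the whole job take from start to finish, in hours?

In 2 hours Maya does 2/30 = 1/15 of the job, leaving 14/15.
Amira works at 1/27 per hour, so finishing takes 14/15 ÷ 1/27 = 126/5 hours.
Total time = 2 + 126/5 = 136/5 hours.

136/5 hours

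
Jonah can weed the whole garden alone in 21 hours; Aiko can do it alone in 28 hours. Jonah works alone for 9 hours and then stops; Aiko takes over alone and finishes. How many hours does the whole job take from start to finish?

In 9 hours Jonah does 9/21 = 3/7 of the job, leaving 4/7.
Aiko works at 1/28 per hour, so finishing takes 4/7 ÷ 1/28 = 16 hours.
Total time = 9 + 16 = 25 hours.

25 hours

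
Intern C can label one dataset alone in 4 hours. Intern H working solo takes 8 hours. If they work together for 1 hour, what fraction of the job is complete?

Combined rate: 1/4 + 1/8 = (2 + 1)/8 = 3/8 per hour.
In 1 hour they complete 1·3/8 = 3/8 of the job.

3/8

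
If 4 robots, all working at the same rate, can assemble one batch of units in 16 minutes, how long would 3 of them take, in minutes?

64/3 minutes

Total work is 4·16 = 64 robot-minutes.
With 3 robots: 64/3 minutes.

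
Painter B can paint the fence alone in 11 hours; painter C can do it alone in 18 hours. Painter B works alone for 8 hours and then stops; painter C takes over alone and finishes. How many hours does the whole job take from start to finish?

In 8 hours painter B does 8/11 of the job, leaving 3/11.
Painter C works at 1/18 per hour, so finishing takes 3/11 ÷ 1/18 = 54/11 hours.
Total time = 8 + 54/11 = 142/11 hours.

142/11 hours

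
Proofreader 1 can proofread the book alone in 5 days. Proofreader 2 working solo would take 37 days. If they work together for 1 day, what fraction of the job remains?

143/185

Combined rate: 1/5 + 1/37 = (37 + 5)/185 = 42/185 per day.
In 1 day they complete 1·42/185 = 42/185 of the job.
So 143/185 remains.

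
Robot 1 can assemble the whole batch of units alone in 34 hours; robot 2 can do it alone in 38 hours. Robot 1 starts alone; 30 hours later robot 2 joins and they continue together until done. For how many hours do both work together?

19/9 hours

In 30 hours robot 1 does 30/34 = 15/17 of the job, leaving 2/17.
Robot 1 and robot 2 together work at 18/323 per hour, so finishing takes 2/17 ÷ 18/323 = 19/9 hours.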